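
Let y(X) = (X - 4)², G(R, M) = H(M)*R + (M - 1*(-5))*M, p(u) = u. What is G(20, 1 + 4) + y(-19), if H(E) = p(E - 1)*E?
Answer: 979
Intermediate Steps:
H(E) = E*(-1 + E) (H(E) = (E - 1)*E = (-1 + E)*E = E*(-1 + E))
G(R, M) = M*(5 + M) + M*R*(-1 + M) (G(R, M) = (M*(-1 + M))*R + (M - 1*(-5))*M = M*R*(-1 + M) + (M + 5)*M = M*R*(-1 + M) + (5 + M)*M = M*R*(-1 + M) + M*(5 + M) = M*(5 + M) + M*R*(-1 + M))
y(X) = (-4 + X)²
G(20, 1 + 4) + y(-19) = (1 + 4)*(5 + (1 + 4) + 20*(-1 + (1 + 4))) + (-4 - 19)² = 5*(5 + 5 + 20*(-1 + 5)) + (-23)² = 5*(5 + 5 + 20*4) + 529 = 5*(5 + 5 + 80) + 529 = 5*90 + 529 = 450 + 529 = 979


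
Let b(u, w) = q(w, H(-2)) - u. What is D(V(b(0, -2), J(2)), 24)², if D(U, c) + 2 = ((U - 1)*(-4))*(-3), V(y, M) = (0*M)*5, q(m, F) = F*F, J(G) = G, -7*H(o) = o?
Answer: 196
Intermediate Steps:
H(o) = -o/7
q(m, F) = F²
b(u, w) = 4/49 - u (b(u, w) = (-⅐*(-2))² - u = (2/7)² - u = 4/49 - u)
V(y, M) = 0 (V(y, M) = 0*5 = 0)
D(U, c) = -14 + 12*U (D(U, c) = -2 + ((U - 1)*(-4))*(-3) = -2 + ((-1 + U)*(-4))*(-3) = -2 + (4 - 4*U)*(-3) = -2 + (-12 + 12*U) = -14 + 12*U)
D(V(b(0, -2), J(2)), 24)² = (-14 + 12*0)² = (-14 + 0)² = (-14)² = 196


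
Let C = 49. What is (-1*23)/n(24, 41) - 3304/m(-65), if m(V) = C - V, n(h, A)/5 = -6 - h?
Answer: -82163/2850 ≈ -28.829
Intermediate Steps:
n(h, A) = -30 - 5*h (n(h, A) = 5*(-6 - h) = -30 - 5*h)
m(V) = 49 - V
(-1*23)/n(24, 41) - 3304/m(-65) = (-1*23)/(-30 - 5*24) - 3304/(49 - 1*(-65)) = -23/(-30 - 120) - 3304/(49 + 65) = -23/(-150) - 3304/114 = -23*(-1/150) - 3304*1/114 = 23/150 - 1652/57 = -82163/2850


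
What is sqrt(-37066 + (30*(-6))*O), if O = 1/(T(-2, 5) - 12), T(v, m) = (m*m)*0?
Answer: I*sqrt(37051) ≈ 192.49*I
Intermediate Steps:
T(v, m) = 0 (T(v, m) = m**2*0 = 0)
O = -1/12 (O = 1/(0 - 12) = 1/(-12) = -1/12 ≈ -0.083333)
sqrt(-37066 + (30*(-6))*O) = sqrt(-37066 + (30*(-6))*(-1/12)) = sqrt(-37066 - 180*(-1/12)) = sqrt(-37066 + 15) = sqrt(-37051) = I*sqrt(37051)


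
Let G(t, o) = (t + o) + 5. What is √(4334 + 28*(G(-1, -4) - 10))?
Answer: √4054 ≈ 63.671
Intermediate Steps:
G(t, o) = 5 + o + t (G(t, o) = (o + t) + 5 = 5 + o + t)
√(4334 + 28*(G(-1, -4) - 10)) = √(4334 + 28*((5 - 4 - 1) - 10)) = √(4334 + 28*(0 - 10)) = √(4334 + 28*(-10)) = √(4334 - 280) = √4054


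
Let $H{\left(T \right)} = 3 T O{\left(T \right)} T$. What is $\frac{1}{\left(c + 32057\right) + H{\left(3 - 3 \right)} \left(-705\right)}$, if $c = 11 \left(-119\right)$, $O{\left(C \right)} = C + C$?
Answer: $\frac{1}{30748} \approx 3.2522 \cdot 10^{-5}$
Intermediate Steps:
$O{\left(C \right)} = 2 C$
$H{\left(T \right)} = 6 T^{3}$ ($H{\left(T \right)} = 3 T 2 T T = 6 T^{2} T = 6 T^{3}$)
$c = -1309$
$\frac{1}{\left(c + 32057\right) + H{\left(3 - 3 \right)} \left(-705\right)} = \frac{1}{\left(-1309 + 32057\right) + 6 \left(3 - 3\right)^{3} \left(-705\right)} = \frac{1}{30748 + 6 \cdot 0^{3} \left(-705\right)} = \frac{1}{30748 + 6 \cdot 0 \left(-705\right)} = \frac{1}{30748 + 0 \left(-705\right)} = \frac{1}{30748 + 0} = \frac{1}{30748}$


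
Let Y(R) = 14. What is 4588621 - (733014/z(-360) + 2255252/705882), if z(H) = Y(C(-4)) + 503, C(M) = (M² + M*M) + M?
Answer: 837028660737821/182470497 ≈ 4.5872e+6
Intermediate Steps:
C(M) = M + 2*M² (C(M) = (M² + M²) + M = 2*M² + M = M + 2*M²)
z(H) = 517 (z(H) = 14 + 503 = 517)
4588621 - (733014/z(-360) + 2255252/705882) = 4588621 - (733014/517 + 2255252/705882) = 4588621 - (733014*(1/517) + 2255252*(1/705882)) = 4588621 - (733014/517 + 1127626/352941) = 4588621 - 1*259293676816/182470497 = 4588621 - 259293676816/182470497 = 837028660737821/182470497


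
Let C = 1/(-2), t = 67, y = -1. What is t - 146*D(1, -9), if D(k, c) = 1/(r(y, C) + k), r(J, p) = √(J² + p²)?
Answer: 651 - 292*√5 ≈ -1.9319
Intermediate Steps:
C = -½ ≈ -0.50000
D(k, c) = 1/(k + √5/2) (D(k, c) = 1/(√((-1)² + (-½)²) + k) = 1/(√(1 + ¼) + k) = 1/(√(5/4) + k) = 1/(√5/2 + k) = 1/(k + √5/2))
t - 146*D(1, -9) = 67 - 292/(√5 + 2*1) = 67 - 292/(√5 + 2) = 67 - 292/(2 + √5)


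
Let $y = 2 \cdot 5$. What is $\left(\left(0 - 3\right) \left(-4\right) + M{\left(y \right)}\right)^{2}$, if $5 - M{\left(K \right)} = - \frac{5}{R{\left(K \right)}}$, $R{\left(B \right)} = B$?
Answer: $\frac{1225}{4} \approx 306.25$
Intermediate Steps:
$y = 10$
$M{\left(K \right)} = 5 + \frac{5}{K}$ ($M{\left(K \right)} = 5 - - \frac{5}{K} = 5 + \frac{5}{K}$)
$\left(\left(0 - 3\right) \left(-4\right) + M{\left(y \right)}\right)^{2} = \left(\left(0 - 3\right) \left(-4\right) + \left(5 + \frac{5}{10}\right)\right)^{2} = \left(\left(-3\right) \left(-4\right) + \left(5 + 5 \cdot \frac{1}{10}\right)\right)^{2} = \left(12 + \left(5 + \frac{1}{2}\right)\right)^{2} = \left(12 + \frac{11}{2}\right)^{2} = \left(\frac{35}{2}\right)^{2} = \frac{1225}{4}$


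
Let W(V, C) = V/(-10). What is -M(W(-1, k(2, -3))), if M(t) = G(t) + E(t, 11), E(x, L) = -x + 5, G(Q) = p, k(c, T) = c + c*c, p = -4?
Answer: -9/10 ≈ -0.90000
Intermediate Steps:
k(c, T) = c + c**2
G(Q) = -4
E(x, L) = 5 - x
W(V, C) = -V/10 (W(V, C) = V*(-1/10) = -V/10)
M(t) = 1 - t (M(t) = -4 + (5 - t) = 1 - t)
-M(W(-1, k(2, -3))) = -(1 - (-1)*(-1)/10) = -(1 - 1*1/10) = -(1 - 1/10) = -1*9/10 = -9/10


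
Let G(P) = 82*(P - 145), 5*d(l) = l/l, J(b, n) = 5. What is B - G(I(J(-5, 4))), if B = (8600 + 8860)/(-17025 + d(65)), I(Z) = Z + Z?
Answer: 235558845/21281 ≈ 11069.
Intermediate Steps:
d(l) = 1/5 (d(l) = (l/l)/5 = (1/5)*1 = 1/5)
I(Z) = 2*Z
B = -21825/21281 (B = (8600 + 8860)/(-17025 + 1/5) = 17460/(-85124/5) = 17460*(-5/85124) = -21825/21281 ≈ -1.0256)
G(P) = -11890 + 82*P (G(P) = 82*(-145 + P) = -11890 + 82*P)
B - G(I(J(-5, 4))) = -21825/21281 - (-11890 + 82*(2*5)) = -21825/21281 - (-11890 + 82*10) = -21825/21281 - (-11890 + 820) = -21825/21281 - 1*(-11070) = -21825/21281 + 11070 = 235558845/21281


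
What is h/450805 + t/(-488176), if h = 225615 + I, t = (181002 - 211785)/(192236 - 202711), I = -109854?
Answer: 118389323929857/461051220619600 ≈ 0.25678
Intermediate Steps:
t = 30783/10475 (t = -30783/(-10475) = -30783*(-1/10475) = 30783/10475 ≈ 2.9387)
h = 115761 (h = 225615 - 109854 = 115761)
h/450805 + t/(-488176) = 115761/450805 + (30783/10475)/(-488176) = 115761*(1/450805) + (30783/10475)*(-1/488176) = 115761/450805 - 30783/5113643600 = 118389323929857/461051220619600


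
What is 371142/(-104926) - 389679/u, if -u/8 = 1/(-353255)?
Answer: -7221849622556703/419704 ≈ -1.7207e+10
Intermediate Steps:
u = 8/353255 (u = -8/(-353255) = -8*(-1/353255) = 8/353255 ≈ 2.2647e-5)
371142/(-104926) - 389679/u = 371142/(-104926) - 389679/8/353255 = 371142*(-1/104926) - 389679*353255/8 = -185571/52463 - 137656055145/8 = -7221849622556703/419704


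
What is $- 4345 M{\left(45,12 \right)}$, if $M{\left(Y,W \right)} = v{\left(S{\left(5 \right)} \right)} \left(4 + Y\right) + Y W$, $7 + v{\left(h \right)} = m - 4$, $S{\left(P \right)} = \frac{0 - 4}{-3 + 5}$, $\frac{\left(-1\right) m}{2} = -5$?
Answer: $-2133395$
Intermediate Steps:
$m = 10$ ($m = \left(-2\right) \left(-5\right) = 10$)
$S{\left(P \right)} = -2$ ($S{\left(P \right)} = - \frac{4}{2} = \left(-4\right) \frac{1}{2} = -2$)
$v{\left(h \right)} = -1$ ($v{\left(h \right)} = -7 + \left(10 - 4\right) = -7 + 6 = -1$)
$M{\left(Y,W \right)} = -4 - Y + W Y$ ($M{\left(Y,W \right)} = - (4 + Y) + Y W = \left(-4 - Y\right) + W Y = -4 - Y + W Y$)
$- 4345 M{\left(45,12 \right)} = - 4345 \left(-4 - 45 + 12 \cdot 45\right) = - 4345 \left(-4 - 45 + 540\right) = \left(-4345\right) 491 = -2133395$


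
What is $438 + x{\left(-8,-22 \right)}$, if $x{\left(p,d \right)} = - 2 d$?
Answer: $482$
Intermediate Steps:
$438 + x{\left(-8,-22 \right)} = 438 - -44 = 438 + 44 = 482$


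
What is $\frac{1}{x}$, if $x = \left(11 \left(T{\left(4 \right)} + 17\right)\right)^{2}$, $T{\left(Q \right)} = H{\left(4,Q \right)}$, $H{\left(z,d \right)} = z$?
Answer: $\frac{1}{53361} \approx 1.874 \cdot 10^{-5}$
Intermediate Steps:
$T{\left(Q \right)} = 4$
$x = 53361$ ($x = \left(11 \left(4 + 17\right)\right)^{2} = \left(11 \cdot 21\right)^{2} = 231^{2} = 53361$)
$\frac{1}{x} = \frac{1}{53361}$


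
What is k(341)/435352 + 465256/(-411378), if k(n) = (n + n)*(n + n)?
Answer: -127367605/2035161762 ≈ -0.062584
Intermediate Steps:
k(n) = 4*n² (k(n) = (2*n)*(2*n) = 4*n²)
k(341)/435352 + 465256/(-411378) = (4*341²)/435352 + 465256/(-411378) = (4*116281)*(1/435352) + 465256*(-1/411378) = 465124*(1/435352) - 21148/18699 = 116281/108838 - 21148/18699 = -127367605/2035161762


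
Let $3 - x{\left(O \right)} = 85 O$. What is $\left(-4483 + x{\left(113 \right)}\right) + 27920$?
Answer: $13835$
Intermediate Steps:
$x{\left(O \right)} = 3 - 85 O$
$\left(-4483 + x{\left(113 \right)}\right) + 27920 = \left(-4483 + \left(3 - 9605\right)\right) + 27920 = \left(-4483 - 9602\right) + 27920 = -14085 + 27920 = 13835$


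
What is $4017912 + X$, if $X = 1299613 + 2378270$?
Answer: $7695795$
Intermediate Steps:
$X = 3677883$
$4017912 + X = 4017912 + 3677883 = 7695795$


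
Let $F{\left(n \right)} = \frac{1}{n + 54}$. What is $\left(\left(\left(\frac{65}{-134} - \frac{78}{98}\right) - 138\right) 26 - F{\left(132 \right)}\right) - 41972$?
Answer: $- \frac{27841008361}{610638} \approx -45593.0$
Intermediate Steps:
$F{\left(n \right)} = \frac{1}{54 + n}$
$\left(\left(\left(\frac{65}{-134} - \frac{78}{98}\right) - 138\right) 26 - F{\left(132 \right)}\right) - 41972 = \left(\left(\left(\frac{65}{-134} - \frac{78}{98}\right) - 138\right) 26 - \frac{1}{54 + 132}\right) - 41972 = \left(\left(\left(65 \left(- \frac{1}{134}\right) - \frac{39}{49}\right) - 138\right) 26 - \frac{1}{186}\right) - 41972 = \left(\left(\left(- \frac{65}{134} - \frac{39}{49}\right) - 138\right) 26 - \frac{1}{186}\right) - 41972 = \left(\left(- \frac{8411}{6566} - 138\right) 26 - \frac{1}{186}\right) - 41972 = \left(\left(- \frac{914519}{6566}\right) 26 - \frac{1}{186}\right) - 41972 = \left(- \frac{11888747}{3283} - \frac{1}{186}\right) - 41972 = - \frac{2211310225}{610638} - 41972 = - \frac{27841008361}{610638}$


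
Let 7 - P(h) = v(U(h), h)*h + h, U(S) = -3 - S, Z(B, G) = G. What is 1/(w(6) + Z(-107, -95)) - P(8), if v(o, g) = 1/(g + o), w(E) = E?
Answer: -448/267 ≈ -1.6779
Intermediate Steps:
P(h) = 7 - 2*h/3 (P(h) = 7 - (h/(h + (-3 - h)) + h) = 7 - (h/(-3) + h) = 7 - (-h/3 + h) = 7 - 2*h/3)
1/(w(6) + Z(-107, -95)) - P(8) = 1/(6 - 95) - (7 - 2/3*8) = 1/(-89) - (7 - 16/3) = -1/89 - 1*5/3 = -1/89 - 5/3 = -448/267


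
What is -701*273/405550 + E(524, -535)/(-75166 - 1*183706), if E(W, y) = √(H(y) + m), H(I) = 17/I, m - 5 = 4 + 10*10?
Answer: -191373/405550 - √31189430/138496520 ≈ -0.47193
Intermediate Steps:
m = 109 (m = 5 + (4 + 10*10) = 5 + (4 + 100) = 5 + 104 = 109)
E(W, y) = √(109 + 17/y) (E(W, y) = √(17/y + 109) = √(109 + 17/y))
-701*273/405550 + E(524, -535)/(-75166 - 1*183706) = -701*273/405550 + √(109 + 17/(-535))/(-75166 - 1*183706) = -191373*1/405550 + √(109 + 17*(-1/535))/(-75166 - 183706) = -191373/405550 + √(109 - 17/535)/(-258872) = -191373/405550 + √(58298/535)*(-1/258872) = -191373/405550 + (√31189430/535)*(-1/258872) = -191373/405550 - √31189430/138496520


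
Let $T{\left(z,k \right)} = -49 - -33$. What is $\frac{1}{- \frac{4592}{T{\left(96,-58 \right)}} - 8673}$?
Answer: $- \frac{1}{8386} \approx -0.00011925$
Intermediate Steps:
$T{\left(z,k \right)} = -16$ ($T{\left(z,k \right)} = -49 + 33 = -16$)
$\frac{1}{- \frac{4592}{T{\left(96,-58 \right)}} - 8673} = \frac{1}{- \frac{4592}{-16} - 8673} = \frac{1}{\left(-4592\right) \left(- \frac{1}{16}\right) - 8673} = \frac{1}{287 - 8673} = \frac{1}{-8386} = - \frac{1}{8386}$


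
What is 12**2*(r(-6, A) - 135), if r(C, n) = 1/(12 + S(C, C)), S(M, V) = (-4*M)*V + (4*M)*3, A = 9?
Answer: -330492/17 ≈ -19441.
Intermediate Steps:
S(M, V) = 12*M - 4*M*V (S(M, V) = -4*M*V + 12*M = 12*M - 4*M*V)
r(C, n) = 1/(12 + 4*C*(3 - C))
12**2*(r(-6, A) - 135) = 12**2*(-1/(-12 + 4*(-6)*(-3 - 6)) - 135) = 144*(-1/(-12 + 4*(-6)*(-9)) - 135) = 144*(-1/(-12 + 216) - 135) = 144*(-1/204 - 135) = 144*(-27541/204) = -330492/17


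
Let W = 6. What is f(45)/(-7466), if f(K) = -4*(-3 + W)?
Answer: 6/3733 ≈ 0.0016073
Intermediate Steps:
f(K) = -12 (f(K) = -4*(-3 + 6) = -4*3 = -12)
f(45)/(-7466) = -12/(-7466) = -12*(-1/7466) = 6/3733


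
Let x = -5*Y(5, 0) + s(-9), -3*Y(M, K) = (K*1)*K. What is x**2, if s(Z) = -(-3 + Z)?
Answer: 144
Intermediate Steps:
s(Z) = 3 - Z
Y(M, K) = -K**2/3 (Y(M, K) = -K*1*K/3 = -K*K/3 = -K**2/3)
x = 12 (x = -(-5)*0**2/3 + (3 - 1*(-9)) = -(-5)*0/3 + (3 + 9) = -5*0 + 12 = 0 + 12 = 12)
x**2 = 12**2 = 144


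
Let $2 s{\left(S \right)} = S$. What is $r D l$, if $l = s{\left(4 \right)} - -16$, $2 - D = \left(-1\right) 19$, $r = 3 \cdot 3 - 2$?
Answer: $2646$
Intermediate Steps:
$s{\left(S \right)} = \frac{S}{2}$
$r = 7$ ($r = 9 - 2 = 7$)
$D = 21$ ($D = 2 - \left(-1\right) 19 = 2 - -19 = 2 + 19 = 21$)
$l = 18$ ($l = \frac{1}{2} \cdot 4 - -16 = 2 + 16 = 18$)
$r D l = 7 \cdot 21 \cdot 18 = 147 \cdot 18 = 2646$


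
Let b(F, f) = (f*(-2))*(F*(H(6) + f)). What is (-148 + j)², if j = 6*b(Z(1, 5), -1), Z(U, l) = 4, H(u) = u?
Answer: 8464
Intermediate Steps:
b(F, f) = -2*F*f*(6 + f) (b(F, f) = (f*(-2))*(F*(6 + f)) = (-2*f)*(F*(6 + f)) = -2*F*f*(6 + f))
j = 240 (j = 6*(-2*4*(-1)*(6 - 1)) = 6*(-2*4*(-1)*5) = 6*40 = 240)
(-148 + j)² = (-148 + 240)² = 92² = 8464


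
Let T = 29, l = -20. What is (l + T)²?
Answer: 81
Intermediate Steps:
(l + T)² = (-20 + 29)² = 9² = 81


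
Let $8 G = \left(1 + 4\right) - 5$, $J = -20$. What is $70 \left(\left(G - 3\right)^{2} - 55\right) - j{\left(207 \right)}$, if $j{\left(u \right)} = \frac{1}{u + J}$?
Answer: $- \frac{602141}{187} \approx -3220.0$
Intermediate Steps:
$j{\left(u \right)} = \frac{1}{-20 + u}$ ($j{\left(u \right)} = \frac{1}{u - 20} = \frac{1}{-20 + u}$)
$G = 0$ ($G = \frac{\left(1 + 4\right) - 5}{8} = \frac{5 - 5}{8} = \frac{1}{8} \cdot 0 = 0$)
$70 \left(\left(G - 3\right)^{2} - 55\right) - j{\left(207 \right)} = 70 \left(\left(0 - 3\right)^{2} - 55\right) - \frac{1}{-20 + 207} = 70 \left(\left(-3\right)^{2} - 55\right) - \frac{1}{187} = 70 \left(9 - 55\right) - \frac{1}{187} = 70 \left(-46\right) - \frac{1}{187} = -3220 - \frac{1}{187} = - \frac{602141}{187}$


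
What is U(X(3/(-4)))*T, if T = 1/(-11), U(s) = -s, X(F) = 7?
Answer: 7/11 ≈ 0.63636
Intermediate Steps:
T = -1/11 ≈ -0.090909
U(X(3/(-4)))*T = -1*7*(-1/11) = -7*(-1/11) = 7/11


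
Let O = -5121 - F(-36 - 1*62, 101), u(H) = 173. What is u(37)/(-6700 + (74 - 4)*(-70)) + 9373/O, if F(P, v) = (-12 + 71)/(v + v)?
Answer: -1703214021/923093200 ≈ -1.8451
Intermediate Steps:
F(P, v) = 59/(2*v) (F(P, v) = 59/((2*v)) = 59*(1/(2*v)) = 59/(2*v))
O = -1034501/202 (O = -5121 - 59/(2*101) = -5121 - 1*59/202 = -5121 - 59/202 = -1034501/202 ≈ -5121.3)
u(37)/(-6700 + (74 - 4)*(-70)) + 9373/O = 173/(-6700 + (74 - 4)*(-70)) + 9373/(-1034501/202) = 173/(-6700 + 70*(-70)) + 9373*(-202/1034501) = 173/(-6700 - 4900) - 145642/79577 = 173/(-11600) - 145642/79577 = 173*(-1/11600) - 145642/79577 = -173/11600 - 145642/79577 = -1703214021/923093200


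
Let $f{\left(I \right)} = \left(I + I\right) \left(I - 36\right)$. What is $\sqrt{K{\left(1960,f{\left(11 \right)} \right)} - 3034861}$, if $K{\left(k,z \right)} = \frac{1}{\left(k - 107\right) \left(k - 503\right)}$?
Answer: $\frac{2 i \sqrt{5530300822648670370}}{2699821} \approx 1742.1 i$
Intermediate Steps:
$f{\left(I \right)} = 2 I \left(-36 + I\right)$
$K{\left(k,z \right)} = \frac{1}{\left(-503 + k\right) \left(-107 + k\right)}$ ($K{\left(k,z \right)} = \frac{1}{\left(-107 + k\right) \left(-503 + k\right)} = \frac{1}{\left(-503 + k\right) \left(-107 + k\right)}$)
$\sqrt{K{\left(1960,f{\left(11 \right)} \right)} - 3034861} = \sqrt{\frac{1}{53821 + 1960^{2} - 1195600} - 3034861} = \sqrt{\frac{1}{53821 + 3841600 - 1195600} - 3034861} = \sqrt{\frac{1}{2699821} - 3034861} = \sqrt{- \frac{8193581459880}{2699821}} = \frac{2 i \sqrt{5530300822648670370}}{2699821}$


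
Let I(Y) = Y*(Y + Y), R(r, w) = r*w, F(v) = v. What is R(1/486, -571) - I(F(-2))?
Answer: -4459/486 ≈ -9.1749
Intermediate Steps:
I(Y) = 2*Y**2 (I(Y) = Y*(2*Y) = 2*Y**2)
R(1/486, -571) - I(F(-2)) = -571/486 - 2*(-2)**2 = (1/486)*(-571) - 2*4 = -571/486 - 1*8 = -571/486 - 8 = -4459/486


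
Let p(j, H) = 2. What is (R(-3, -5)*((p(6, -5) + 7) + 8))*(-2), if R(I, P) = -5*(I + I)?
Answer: -1020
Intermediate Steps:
R(I, P) = -10*I
(R(-3, -5)*((p(6, -5) + 7) + 8))*(-2) = ((-10*(-3))*((2 + 7) + 8))*(-2) = (30*(9 + 8))*(-2) = (30*17)*(-2) = 510*(-2) = -1020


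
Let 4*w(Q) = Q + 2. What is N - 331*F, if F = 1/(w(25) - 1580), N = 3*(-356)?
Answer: -6719600/6293 ≈ -1067.8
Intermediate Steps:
N = -1068
w(Q) = 1/2 + Q/4 (w(Q) = (Q + 2)/4 = (2 + Q)/4 = 1/2 + Q/4)
F = -4/6293 (F = 1/((1/2 + (1/4)*25) - 1580) = 1/((1/2 + 25/4) - 1580) = 1/(27/4 - 1580) = 1/(-6293/4) = -4/6293 ≈ -0.00063563)
N - 331*F = -1068 - 331*(-4/6293) = -1068 + 1324/6293 = -6719600/6293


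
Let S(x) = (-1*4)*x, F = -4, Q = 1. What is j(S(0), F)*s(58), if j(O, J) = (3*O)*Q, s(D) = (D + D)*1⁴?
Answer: 0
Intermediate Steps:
S(x) = -4*x
s(D) = 2*D (s(D) = (2*D)*1 = 2*D)
j(O, J) = 3*O (j(O, J) = (3*O)*1 = 3*O)
j(S(0), F)*s(58) = (3*(-4*0))*(2*58) = (3*0)*116 = 0*116 = 0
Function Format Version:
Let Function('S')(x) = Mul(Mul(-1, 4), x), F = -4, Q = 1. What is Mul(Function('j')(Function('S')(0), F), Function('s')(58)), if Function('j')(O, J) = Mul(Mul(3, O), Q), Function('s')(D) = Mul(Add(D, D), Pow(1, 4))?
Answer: 0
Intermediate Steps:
Function('S')(x) = Mul(-4, x)
Function('s')(D) = Mul(2, D) (Function('s')(D) = Mul(Mul(2, D), 1) = Mul(2, D))
Function('j')(O, J) = Mul(3, O) (Function('j')(O, J) = Mul(Mul(3, O), 1) = Mul(3, O))
Mul(Function('j')(Function('S')(0), F), Function('s')(58)) = Mul(Mul(3, Mul(-4, 0)), Mul(2, 58)) = Mul(Mul(3, 0), 116) = Mul(0, 116) = 0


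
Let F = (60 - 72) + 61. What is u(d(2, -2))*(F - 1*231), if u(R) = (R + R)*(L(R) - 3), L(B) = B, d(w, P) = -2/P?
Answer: 728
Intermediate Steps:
F = 49 (F = -12 + 61 = 49)
u(R) = 2*R*(-3 + R) (u(R) = (R + R)*(R - 3) = (2*R)*(-3 + R) = 2*R*(-3 + R))
u(d(2, -2))*(F - 1*231) = (2*(-2/(-2))*(-3 - 2/(-2)))*(49 - 1*231) = (2*(-2*(-1/2))*(-3 - 2*(-1/2)))*(49 - 231) = (2*1*(-3 + 1))*(-182) = (2*1*(-2))*(-182) = -4*(-182) = 728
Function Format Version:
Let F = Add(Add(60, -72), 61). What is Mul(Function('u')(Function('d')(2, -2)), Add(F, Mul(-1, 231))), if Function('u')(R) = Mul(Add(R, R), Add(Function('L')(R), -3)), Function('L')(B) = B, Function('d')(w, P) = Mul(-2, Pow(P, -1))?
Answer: 728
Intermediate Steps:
F = 49 (F = Add(-12, 61) = 49)
Function('u')(R) = Mul(2, R, Add(-3, R)) (Function('u')(R) = Mul(Add(R, R), Add(R, -3)) = Mul(Mul(2, R), Add(-3, R)) = Mul(2, R, Add(-3, R)))
Mul(Function('u')(Function('d')(2, -2)), Add(F, Mul(-1, 231))) = Mul(Mul(2, Mul(-2, Pow(-2, -1)), Add(-3, Mul(-2, Pow(-2, -1)))), Add(49, Mul(-1, 231))) = Mul(Mul(2, Mul(-2, Rational(-1, 2)), Add(-3, Mul(-2, Rational(-1, 2)))), Add(49, -231)) = Mul(Mul(2, 1, Add(-3, 1)), -182) = Mul(Mul(2, 1, -2), -182) = Mul(-4, -182) = 728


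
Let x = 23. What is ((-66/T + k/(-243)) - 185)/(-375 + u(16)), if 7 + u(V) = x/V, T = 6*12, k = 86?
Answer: 724220/1479627 ≈ 0.48946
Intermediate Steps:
T = 72
u(V) = -7 + 23/V
((-66/T + k/(-243)) - 185)/(-375 + u(16)) = ((-66/72 + 86/(-243)) - 185)/(-375 + (-7 + 23/16)) = ((-66*1/72 + 86*(-1/243)) - 185)/(-375 + (-7 + 23*(1/16))) = ((-11/12 - 86/243) - 185)/(-375 + (-7 + 23/16)) = (-1235/972 - 185)/(-375 - 89/16) = -181055/(972*(-6089/16)) = -181055/972*(-16/6089) = 724220/1479627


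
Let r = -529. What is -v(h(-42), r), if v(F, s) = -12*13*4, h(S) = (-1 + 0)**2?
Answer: 624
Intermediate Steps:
h(S) = 1 (h(S) = (-1)**2 = 1)
v(F, s) = -624 (v(F, s) = -156*4 = -624)
-v(h(-42), r) = -1*(-624) = 624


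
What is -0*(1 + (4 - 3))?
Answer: 0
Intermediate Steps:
-0*(1 + (4 - 3)) = -0*(1 + 1) = -0*2 = -2444*0 = 0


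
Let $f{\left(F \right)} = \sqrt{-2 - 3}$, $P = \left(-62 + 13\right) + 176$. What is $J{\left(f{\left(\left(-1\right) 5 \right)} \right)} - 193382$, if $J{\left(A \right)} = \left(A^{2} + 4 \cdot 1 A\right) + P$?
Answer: $-193260 + 4 i \sqrt{5} \approx -1.9326 \cdot 10^{5} + 8.9443 i$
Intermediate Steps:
$P = 127$ ($P = -49 + 176 = 127$)
$f{\left(F \right)} = i \sqrt{5}$ ($f{\left(F \right)} = \sqrt{-5} = i \sqrt{5}$)
$J{\left(A \right)} = 127 + A^{2} + 4 A$ ($J{\left(A \right)} = \left(A^{2} + 4 \cdot 1 A\right) + 127 = \left(A^{2} + 4 A\right) + 127 = 127 + A^{2} + 4 A$)
$J{\left(f{\left(\left(-1\right) 5 \right)} \right)} - 193382 = \left(127 + \left(i \sqrt{5}\right)^{2} + 4 i \sqrt{5}\right) - 193382 = \left(127 - 5 + 4 i \sqrt{5}\right) - 193382 = \left(122 + 4 i \sqrt{5}\right) - 193382 = -193260 + 4 i \sqrt{5}$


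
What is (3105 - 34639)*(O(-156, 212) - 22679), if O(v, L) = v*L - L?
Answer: 1764737242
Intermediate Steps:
O(v, L) = -L + L*v (O(v, L) = L*v - L = -L + L*v)
(3105 - 34639)*(O(-156, 212) - 22679) = (3105 - 34639)*(212*(-1 - 156) - 22679) = -31534*(212*(-157) - 22679) = -31534*(-33284 - 22679) = -31534*(-55963) = 1764737242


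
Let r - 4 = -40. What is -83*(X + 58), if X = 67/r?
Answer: -167743/36 ≈ -4659.5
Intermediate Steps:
r = -36 (r = 4 - 40 = -36)
X = -67/36 (X = 67/(-36) = 67*(-1/36) = -67/36 ≈ -1.8611)
-83*(X + 58) = -83*(-67/36 + 58) = -83*2021/36 = -167743/36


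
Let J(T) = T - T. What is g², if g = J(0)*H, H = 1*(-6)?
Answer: 0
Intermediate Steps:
J(T) = 0
H = -6
g = 0 (g = 0*(-6) = 0)
g² = 0² = 0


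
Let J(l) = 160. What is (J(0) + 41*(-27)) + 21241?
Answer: 20294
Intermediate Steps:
(J(0) + 41*(-27)) + 21241 = (160 + 41*(-27)) + 21241 = (160 - 1107) + 21241 = -947 + 21241 = 20294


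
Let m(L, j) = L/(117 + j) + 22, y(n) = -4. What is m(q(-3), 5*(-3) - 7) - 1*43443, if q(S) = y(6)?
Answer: -4124999/95 ≈ -43421.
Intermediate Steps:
q(S) = -4
m(L, j) = 22 + L/(117 + j) (m(L, j) = L/(117 + j) + 22 = 22 + L/(117 + j))
m(q(-3), 5*(-3) - 7) - 1*43443 = (2574 - 4 + 22*(5*(-3) - 7))/(117 + (5*(-3) - 7)) - 1*43443 = (2574 - 4 + 22*(-15 - 7))/(117 + (-15 - 7)) - 43443 = (2574 - 4 + 22*(-22))/(117 - 22) - 43443 = (2574 - 4 - 484)/95 - 43443 = (1/95)*2086 - 43443 = 2086/95 - 43443 = -4124999/95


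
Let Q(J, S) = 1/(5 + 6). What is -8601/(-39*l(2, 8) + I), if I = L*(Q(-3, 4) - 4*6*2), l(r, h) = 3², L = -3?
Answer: 31537/760 ≈ 41.496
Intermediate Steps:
Q(J, S) = 1/11
l(r, h) = 9
I = 1581/11 (I = -3*(1/11 - 4*6*2) = -3*(1/11 - 24*2) = -3*(1/11 - 48) = -3*(-527/11) = 1581/11 ≈ 143.73)
-8601/(-39*l(2, 8) + I) = -8601/(-39*9 + 1581/11) = -8601/(-351 + 1581/11) = -8601/(-2280/11) = -8601*(-11/2280) = 31537/760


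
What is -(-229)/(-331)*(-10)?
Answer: 2290/331 ≈ 6.9184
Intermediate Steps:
-(-229)/(-331)*(-10) = -(-229)*(-1)/331*(-10) = -1*229/331*(-10) = -229/331*(-10) = 2290/331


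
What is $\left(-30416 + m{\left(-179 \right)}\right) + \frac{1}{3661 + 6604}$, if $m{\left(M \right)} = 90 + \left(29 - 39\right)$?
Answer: $- \frac{311399039}{10265} \approx -30336.0$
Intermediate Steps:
$m{\left(M \right)} = 80$ ($m{\left(M \right)} = 90 + \left(29 - 39\right) = 90 - 10 = 80$)
$\left(-30416 + m{\left(-179 \right)}\right) + \frac{1}{3661 + 6604} = \left(-30416 + 80\right) + \frac{1}{3661 + 6604} = -30336 + \frac{1}{10265} = - \frac{311399039}{10265}$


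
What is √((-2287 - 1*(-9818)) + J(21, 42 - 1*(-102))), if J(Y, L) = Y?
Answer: 8*√118 ≈ 86.902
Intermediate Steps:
√((-2287 - 1*(-9818)) + J(21, 42 - 1*(-102))) = √((-2287 - 1*(-9818)) + 21) = √((-2287 + 9818) + 21) = √(7531 + 21) = √7552 = 8*√118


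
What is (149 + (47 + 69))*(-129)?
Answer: -34185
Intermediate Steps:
(149 + (47 + 69))*(-129) = (149 + 116)*(-129) = 265*(-129) = -34185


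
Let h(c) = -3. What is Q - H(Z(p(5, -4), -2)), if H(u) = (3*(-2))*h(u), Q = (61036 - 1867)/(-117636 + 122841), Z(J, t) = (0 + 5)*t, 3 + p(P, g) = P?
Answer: -11507/1735 ≈ -6.6323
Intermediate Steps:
p(P, g) = -3 + P
Z(J, t) = 5*t
Q = 19723/1735 (Q = 59169/5205 = 59169*(1/5205) = 19723/1735 ≈ 11.368)
H(u) = 18 (H(u) = (3*(-2))*(-3) = -6*(-3) = 18)
Q - H(Z(p(5, -4), -2)) = 19723/1735 - 1*18 = 19723/1735 - 18 = -11507/1735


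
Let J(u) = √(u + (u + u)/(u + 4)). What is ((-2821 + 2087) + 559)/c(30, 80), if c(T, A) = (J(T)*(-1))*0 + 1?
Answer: -175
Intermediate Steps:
J(u) = √(u + 2*u/(4 + u)) (J(u) = √(u + (2*u)/(4 + u)) = √(u + 2*u/(4 + u)))
c(T, A) = 1 (c(T, A) = (√(T*(6 + T)/(4 + T))*(-1))*0 + 1 = -√(T*(6 + T)/(4 + T))*0 + 1 = 0 + 1 = 1)
((-2821 + 2087) + 559)/c(30, 80) = ((-2821 + 2087) + 559)/1 = (-734 + 559)*1 = -175*1 = -175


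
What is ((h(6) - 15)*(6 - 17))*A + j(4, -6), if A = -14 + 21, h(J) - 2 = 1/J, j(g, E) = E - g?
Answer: 5869/6 ≈ 978.17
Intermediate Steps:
h(J) = 2 + 1/J
A = 7
((h(6) - 15)*(6 - 17))*A + j(4, -6) = (((2 + 1/6) - 15)*(6 - 17))*7 + (-6 - 1*4) = (((2 + ⅙) - 15)*(-11))*7 + (-6 - 4) = ((13/6 - 15)*(-11))*7 - 10 = -77/6*(-11)*7 - 10 = (847/6)*7 - 10 = 5929/6 - 10 = 5869/6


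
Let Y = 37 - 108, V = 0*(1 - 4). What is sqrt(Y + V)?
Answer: I*sqrt(71) ≈ 8.4261*I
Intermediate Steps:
V = 0 (V = 0*(-3) = 0)
Y = -71
sqrt(Y + V) = sqrt(-71 + 0) = sqrt(-71) = I*sqrt(71)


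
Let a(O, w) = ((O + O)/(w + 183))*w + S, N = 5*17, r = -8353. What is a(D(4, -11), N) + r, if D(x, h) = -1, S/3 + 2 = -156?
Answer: -1182903/134 ≈ -8827.6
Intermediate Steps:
S = -474 (S = -6 + 3*(-156) = -6 - 468 = -474)
N = 85
a(O, w) = -474 + 2*O*w/(183 + w) (a(O, w) = ((O + O)/(w + 183))*w - 474 = ((2*O)/(183 + w))*w - 474 = (2*O/(183 + w))*w - 474 = 2*O*w/(183 + w) - 474 = -474 + 2*O*w/(183 + w))
a(D(4, -11), N) + r = 2*(-43371 - 237*85 - 1*85)/(183 + 85) - 8353 = 2*(-43371 - 20145 - 85)/268 - 8353 = 2*(1/268)*(-63601) - 8353 = -63601/134 - 8353 = -1182903/134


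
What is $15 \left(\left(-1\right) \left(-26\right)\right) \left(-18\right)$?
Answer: $-7020$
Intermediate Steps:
$15 \left(\left(-1\right) \left(-26\right)\right) \left(-18\right) = 15 \cdot 26 \left(-18\right) = 390 \left(-18\right) = -7020$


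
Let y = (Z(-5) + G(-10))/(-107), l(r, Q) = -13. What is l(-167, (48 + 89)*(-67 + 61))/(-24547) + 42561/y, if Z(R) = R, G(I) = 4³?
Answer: -111787700002/1448273 ≈ -77187.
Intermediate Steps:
G(I) = 64
y = -59/107 (y = (-5 + 64)/(-107) = -1/107*59 = -59/107 ≈ -0.55140)
l(-167, (48 + 89)*(-67 + 61))/(-24547) + 42561/y = -13/(-24547) + 42561/(-59/107) = -13*(-1/24547) + 42561*(-107/59) = 13/24547 - 4554027/59 = -111787700002/1448273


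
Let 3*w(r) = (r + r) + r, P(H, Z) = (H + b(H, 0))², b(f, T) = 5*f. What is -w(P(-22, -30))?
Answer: -17424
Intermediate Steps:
P(H, Z) = 36*H² (P(H, Z) = (H + 5*H)² = (6*H)² = 36*H²)
w(r) = r (w(r) = ((r + r) + r)/3 = (2*r + r)/3 = (3*r)/3 = r)
-w(P(-22, -30)) = -36*(-22)² = -36*484 = -1*17424 = -17424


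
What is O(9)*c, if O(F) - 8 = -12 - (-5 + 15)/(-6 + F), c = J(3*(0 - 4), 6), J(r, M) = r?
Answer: 88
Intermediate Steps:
c = -12 (c = 3*(0 - 4) = 3*(-4) = -12)
O(F) = -4 - 10/(-6 + F) (O(F) = 8 + (-12 - (-5 + 15)/(-6 + F)) = 8 + (-12 - 10/(-6 + F)) = -4 - 10/(-6 + F))
O(9)*c = (2*(7 - 2*9)/(-6 + 9))*(-12) = (2*(7 - 18)/3)*(-12) = (2*(⅓)*(-11))*(-12) = -22/3*(-12) = 88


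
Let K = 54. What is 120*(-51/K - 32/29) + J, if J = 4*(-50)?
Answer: -38780/87 ≈ -445.75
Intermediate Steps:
J = -200
120*(-51/K - 32/29) + J = 120*(-51/54 - 32/29) - 200 = 120*(-51*1/54 - 32*1/29) - 200 = 120*(-17/18 - 32/29) - 200 = 120*(-1069/522) - 200 = -21380/87 - 200 = -38780/87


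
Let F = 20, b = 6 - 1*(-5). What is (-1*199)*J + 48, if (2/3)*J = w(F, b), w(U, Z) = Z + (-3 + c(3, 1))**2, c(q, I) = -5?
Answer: -44679/2 ≈ -22340.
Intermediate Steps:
b = 11 (b = 6 + 5 = 11)
w(U, Z) = 64 + Z (w(U, Z) = Z + (-3 - 5)**2 = Z + (-8)**2 = Z + 64 = 64 + Z)
J = 225/2 (J = 3*(64 + 11)/2 = (3/2)*75 = 225/2 ≈ 112.50)
(-1*199)*J + 48 = -1*199*(225/2) + 48 = -199*225/2 + 48 = -44775/2 + 48 = -44679/2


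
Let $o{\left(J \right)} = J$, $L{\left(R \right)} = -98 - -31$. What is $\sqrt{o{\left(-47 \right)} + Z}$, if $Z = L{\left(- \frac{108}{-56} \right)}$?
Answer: $i \sqrt{114} \approx 10.677 i$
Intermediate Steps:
$L{\left(R \right)} = -67$ ($L{\left(R \right)} = -98 + 31 = -67$)
$Z = -67$
$\sqrt{o{\left(-47 \right)} + Z} = \sqrt{-47 - 67} = \sqrt{-114} = i \sqrt{114}$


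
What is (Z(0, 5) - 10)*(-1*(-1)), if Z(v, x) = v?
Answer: -10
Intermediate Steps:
(Z(0, 5) - 10)*(-1*(-1)) = (0 - 10)*(-1*(-1)) = -10*1 = -10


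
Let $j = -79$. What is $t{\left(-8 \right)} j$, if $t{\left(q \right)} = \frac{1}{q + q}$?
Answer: $\frac{79}{16} \approx 4.9375$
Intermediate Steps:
$t{\left(q \right)} = \frac{1}{2 q}$
$t{\left(-8 \right)} j = \frac{1}{2 \left(-8\right)} \left(-79\right) = \frac{1}{2} \left(- \frac{1}{8}\right) \left(-79\right) = \left(- \frac{1}{16}\right) \left(-79\right) = \frac{79}{16}$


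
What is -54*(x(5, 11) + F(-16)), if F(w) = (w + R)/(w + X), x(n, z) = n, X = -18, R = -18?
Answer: -324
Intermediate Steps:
F(w) = 1 (F(w) = (w - 18)/(w - 18) = (-18 + w)/(-18 + w) = 1)
-54*(x(5, 11) + F(-16)) = -54*(5 + 1) = -54*6 = -324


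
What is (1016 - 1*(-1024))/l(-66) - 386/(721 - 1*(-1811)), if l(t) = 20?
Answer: 128939/1266 ≈ 101.85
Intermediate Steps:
(1016 - 1*(-1024))/l(-66) - 386/(721 - 1*(-1811)) = (1016 - 1*(-1024))/20 - 386/(721 - 1*(-1811)) = (1016 + 1024)*(1/20) - 386/(721 + 1811) = 2040*(1/20) - 386/2532 = 102 - 386*1/2532 = 102 - 193/1266 = 128939/1266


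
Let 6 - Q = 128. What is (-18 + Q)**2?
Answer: 19600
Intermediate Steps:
Q = -122 (Q = 6 - 1*128 = 6 - 128 = -122)
(-18 + Q)**2 = (-18 - 122)**2 = (-140)**2 = 19600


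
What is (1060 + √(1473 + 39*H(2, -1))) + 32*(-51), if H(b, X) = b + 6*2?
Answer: -572 + √2019 ≈ -527.07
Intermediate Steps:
H(b, X) = 12 + b (H(b, X) = b + 12 = 12 + b)
(1060 + √(1473 + 39*H(2, -1))) + 32*(-51) = (1060 + √(1473 + 39*(12 + 2))) + 32*(-51) = (1060 + √(1473 + 39*14)) - 1632 = (1060 + √(1473 + 546)) - 1632 = (1060 + √2019) - 1632 = -572 + √2019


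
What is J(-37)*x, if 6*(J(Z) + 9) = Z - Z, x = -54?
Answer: 486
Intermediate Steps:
J(Z) = -9 (J(Z) = -9 + (Z - Z)/6 = -9 + (⅙)*0 = -9 + 0 = -9)
J(-37)*x = -9*(-54) = 486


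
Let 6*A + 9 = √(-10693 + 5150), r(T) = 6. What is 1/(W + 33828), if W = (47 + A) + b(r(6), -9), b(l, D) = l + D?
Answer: 609669/20649796636 - 3*I*√5543/20649796636 ≈ 2.9524e-5 - 1.0816e-8*I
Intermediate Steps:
b(l, D) = D + l
A = -3/2 + I*√5543/6 (A = -3/2 + √(-10693 + 5150)/6 = -3/2 + √(-5543)/6 = -3/2 + (I*√5543)/6 = -3/2 + I*√5543/6 ≈ -1.5 + 12.409*I)
W = 85/2 + I*√5543/6 (W = (47 + (-3/2 + I*√5543/6)) + (-9 + 6) = (91/2 + I*√5543/6) - 3 = 85/2 + I*√5543/6 ≈ 42.5 + 12.409*I)
1/(W + 33828) = 1/((85/2 + I*√5543/6) + 33828) = 1/(67741/2 + I*√5543/6)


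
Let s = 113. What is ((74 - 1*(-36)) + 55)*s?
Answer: 18645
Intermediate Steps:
((74 - 1*(-36)) + 55)*s = ((74 - 1*(-36)) + 55)*113 = ((74 + 36) + 55)*113 = (110 + 55)*113 = 165*113 = 18645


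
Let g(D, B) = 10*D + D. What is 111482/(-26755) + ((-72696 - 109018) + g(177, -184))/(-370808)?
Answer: -36528751371/9920968040 ≈ -3.6820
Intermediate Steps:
g(D, B) = 11*D
111482/(-26755) + ((-72696 - 109018) + g(177, -184))/(-370808) = 111482/(-26755) + ((-72696 - 109018) + 11*177)/(-370808) = 111482*(-1/26755) + (-181714 + 1947)*(-1/370808) = -111482/26755 - 179767*(-1/370808) = -111482/26755 + 179767/370808 = -36528751371/9920968040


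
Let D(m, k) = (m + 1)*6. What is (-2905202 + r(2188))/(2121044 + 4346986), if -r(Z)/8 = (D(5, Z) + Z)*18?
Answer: -1612729/3234015 ≈ -0.49868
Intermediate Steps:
D(m, k) = 6 + 6*m (D(m, k) = (1 + m)*6 = 6 + 6*m)
r(Z) = -5184 - 144*Z (r(Z) = -8*((6 + 6*5) + Z)*18 = -8*((6 + 30) + Z)*18 = -8*(36 + Z)*18 = -8*(648 + 18*Z) = -5184 - 144*Z)
(-2905202 + r(2188))/(2121044 + 4346986) = (-2905202 + (-5184 - 144*2188))/(2121044 + 4346986) = (-2905202 + (-5184 - 315072))/6468030 = (-2905202 - 320256)*(1/6468030) = -3225458*1/6468030 = -1612729/3234015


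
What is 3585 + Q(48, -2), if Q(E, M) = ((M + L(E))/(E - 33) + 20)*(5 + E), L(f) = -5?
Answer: 69304/15 ≈ 4620.3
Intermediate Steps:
Q(E, M) = (5 + E)*(20 + (-5 + M)/(-33 + E)) (Q(E, M) = ((M - 5)/(E - 33) + 20)*(5 + E) = ((-5 + M)/(-33 + E) + 20)*(5 + E) = (20 + (-5 + M)/(-33 + E))*(5 + E) = (5 + E)*(20 + (-5 + M)/(-33 + E)))
3585 + Q(48, -2) = 3585 + (-3325 - 565*48 + 5*(-2) + 20*48² + 48*(-2))/(-33 + 48) = 3585 + (-3325 - 27120 - 10 + 20*2304 - 96)/15 = 3585 + (-3325 - 27120 - 10 + 46080 - 96)/15 = 3585 + (1/15)*15529 = 3585 + 15529/15 = 69304/15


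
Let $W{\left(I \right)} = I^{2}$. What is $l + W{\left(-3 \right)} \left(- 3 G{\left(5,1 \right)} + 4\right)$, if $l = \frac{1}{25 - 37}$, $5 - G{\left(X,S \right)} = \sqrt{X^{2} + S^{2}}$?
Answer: $- \frac{1189}{12} + 27 \sqrt{26} \approx 38.59$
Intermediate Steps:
$G{\left(X,S \right)} = 5 - \sqrt{S^{2} + X^{2}}$ ($G{\left(X,S \right)} = 5 - \sqrt{X^{2} + S^{2}} = 5 - \sqrt{S^{2} + X^{2}}$)
$l = - \frac{1}{12}$ ($l = \frac{1}{-12} = - \frac{1}{12} \approx -0.083333$)
$l + W{\left(-3 \right)} \left(- 3 G{\left(5,1 \right)} + 4\right) = - \frac{1}{12} + \left(-3\right)^{2} \left(- 3 \left(5 - \sqrt{1^{2} + 5^{2}}\right) + 4\right) = - \frac{1}{12} + 9 \left(- 3 \left(5 - \sqrt{1 + 25}\right) + 4\right) = - \frac{1}{12} + 9 \left(- 3 \left(5 - \sqrt{26}\right) + 4\right) = - \frac{1}{12} + 9 \left(\left(-15 + 3 \sqrt{26}\right) + 4\right) = - \frac{1}{12} + 9 \left(-11 + 3 \sqrt{26}\right) = - \frac{1}{12} - \left(99 - 27 \sqrt{26}\right) = - \frac{1189}{12} + 27 \sqrt{26}$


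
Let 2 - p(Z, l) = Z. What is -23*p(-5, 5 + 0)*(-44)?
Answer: 7084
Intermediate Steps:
p(Z, l) = 2 - Z
-23*p(-5, 5 + 0)*(-44) = -23*(2 - 1*(-5))*(-44) = -23*(2 + 5)*(-44) = -23*7*(-44) = -161*(-44) = 7084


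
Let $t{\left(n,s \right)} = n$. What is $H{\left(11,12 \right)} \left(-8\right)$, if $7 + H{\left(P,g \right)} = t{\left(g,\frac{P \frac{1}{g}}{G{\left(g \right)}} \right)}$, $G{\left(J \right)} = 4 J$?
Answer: $-40$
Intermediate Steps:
$H{\left(P,g \right)} = -7 + g$
$H{\left(11,12 \right)} \left(-8\right) = \left(-7 + 12\right) \left(-8\right) = 5 \left(-8\right) = -40$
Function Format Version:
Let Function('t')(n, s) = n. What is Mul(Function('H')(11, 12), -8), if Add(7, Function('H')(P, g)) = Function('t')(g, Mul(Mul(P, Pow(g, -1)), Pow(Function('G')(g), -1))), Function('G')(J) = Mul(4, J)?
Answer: -40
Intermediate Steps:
Function('H')(P, g) = Add(-7, g)
Mul(Function('H')(11, 12), -8) = Mul(Add(-7, 12), -8) = Mul(5, -8) = -40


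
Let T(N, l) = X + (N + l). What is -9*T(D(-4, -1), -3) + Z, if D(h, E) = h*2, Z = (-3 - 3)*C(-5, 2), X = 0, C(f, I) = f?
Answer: 129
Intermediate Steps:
Z = 30 (Z = (-3 - 3)*(-5) = -6*(-5) = 30)
D(h, E) = 2*h
T(N, l) = N + l (T(N, l) = 0 + (N + l) = N + l)
-9*T(D(-4, -1), -3) + Z = -9*(2*(-4) - 3) + 30 = -9*(-8 - 3) + 30 = -9*(-11) + 30 = 99 + 30 = 129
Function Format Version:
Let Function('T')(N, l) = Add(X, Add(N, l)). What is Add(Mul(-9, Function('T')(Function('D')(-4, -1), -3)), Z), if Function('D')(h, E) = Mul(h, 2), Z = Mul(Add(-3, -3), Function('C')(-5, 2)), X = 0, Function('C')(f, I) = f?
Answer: 129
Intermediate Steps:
Z = 30 (Z = Mul(Add(-3, -3), -5) = Mul(-6, -5) = 30)
Function('D')(h, E) = Mul(2, h)
Function('T')(N, l) = Add(N, l) (Function('T')(N, l) = Add(0, Add(N, l)) = Add(N, l))
Add(Mul(-9, Function('T')(Function('D')(-4, -1), -3)), Z) = Add(Mul(-9, Add(Mul(2, -4), -3)), 30) = Add(Mul(-9, Add(-8, -3)), 30) = Add(Mul(-9, -11), 30) = Add(99, 30) = 129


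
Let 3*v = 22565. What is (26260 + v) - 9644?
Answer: 72413/3 ≈ 24138.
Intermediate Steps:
v = 22565/3 (v = (1/3)*22565 = 22565/3 ≈ 7521.7)
(26260 + v) - 9644 = (26260 + 22565/3) - 9644 = 101345/3 - 9644 = 72413/3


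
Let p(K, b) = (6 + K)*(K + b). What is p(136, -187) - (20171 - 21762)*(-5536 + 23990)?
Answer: 29353072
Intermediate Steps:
p(136, -187) - (20171 - 21762)*(-5536 + 23990) = (136² + 6*136 + 6*(-187) + 136*(-187)) - (20171 - 21762)*(-5536 + 23990) = (18496 + 816 - 1122 - 25432) - (-1591)*18454 = -7242 - 1*(-29360314) = -7242 + 29360314 = 29353072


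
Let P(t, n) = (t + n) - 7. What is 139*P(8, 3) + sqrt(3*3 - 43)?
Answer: 556 + I*sqrt(34) ≈ 556.0 + 5.831*I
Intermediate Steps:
P(t, n) = -7 + n + t (P(t, n) = (n + t) - 7 = -7 + n + t)
139*P(8, 3) + sqrt(3*3 - 43) = 139*(-7 + 3 + 8) + sqrt(3*3 - 43) = 139*4 + sqrt(9 - 43) = 556 + sqrt(-34) = 556 + I*sqrt(34)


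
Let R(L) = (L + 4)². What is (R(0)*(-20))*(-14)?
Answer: 4480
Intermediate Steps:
R(L) = (4 + L)²
(R(0)*(-20))*(-14) = ((4 + 0)²*(-20))*(-14) = (4²*(-20))*(-14) = (16*(-20))*(-14) = -320*(-14) = 4480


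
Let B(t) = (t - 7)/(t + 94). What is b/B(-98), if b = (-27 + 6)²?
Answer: 84/5 ≈ 16.800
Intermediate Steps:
b = 441 (b = (-21)² = 441)
B(t) = (-7 + t)/(94 + t)
b/B(-98) = 441/(((-7 - 98)/(94 - 98))) = 441/((-105/(-4))) = 441/((-¼*(-105))) = 441/(105/4) = 441*(4/105) = 84/5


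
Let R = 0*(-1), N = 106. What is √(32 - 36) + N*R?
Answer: 2*I ≈ 2.0*I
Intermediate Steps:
R = 0
√(32 - 36) + N*R = √(32 - 36) + 106*0 = √(-4) + 0 = 2*I + 0 = 2*I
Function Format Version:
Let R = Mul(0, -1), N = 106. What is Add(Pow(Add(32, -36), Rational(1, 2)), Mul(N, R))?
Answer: Mul(2, I) ≈ Mul(2.0000, I)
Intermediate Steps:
R = 0
Add(Pow(Add(32, -36), Rational(1, 2)), Mul(N, R)) = Add(Pow(Add(32, -36), Rational(1, 2)), Mul(106, 0)) = Add(Pow(-4, Rational(1, 2)), 0) = Add(Mul(2, I), 0) = Mul(2, I)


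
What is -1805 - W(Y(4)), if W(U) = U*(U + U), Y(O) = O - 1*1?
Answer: -1823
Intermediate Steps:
Y(O) = -1 + O (Y(O) = O - 1 = -1 + O)
W(U) = 2*U**2 (W(U) = U*(2*U) = 2*U**2)
-1805 - W(Y(4)) = -1805 - 2*(-1 + 4)**2 = -1805 - 2*3**2 = -1805 - 2*9 = -1805 - 1*18 = -1805 - 18 = -1823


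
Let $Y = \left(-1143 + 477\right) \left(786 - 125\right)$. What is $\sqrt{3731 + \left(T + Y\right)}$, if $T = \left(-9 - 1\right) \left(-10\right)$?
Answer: $i \sqrt{436395} \approx 660.6 i$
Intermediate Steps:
$T = 100$ ($T = \left(-10\right) \left(-10\right) = 100$)
$Y = -440226$ ($Y = \left(-666\right) 661 = -440226$)
$\sqrt{3731 + \left(T + Y\right)} = \sqrt{3731 + \left(100 - 440226\right)} = \sqrt{3731 - 440126} = \sqrt{-436395} = i \sqrt{436395}$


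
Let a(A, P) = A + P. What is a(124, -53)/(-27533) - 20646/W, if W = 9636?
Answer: -8623189/4019818 ≈ -2.1452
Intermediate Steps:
a(124, -53)/(-27533) - 20646/W = (124 - 53)/(-27533) - 20646/9636 = 71*(-1/27533) - 20646*1/9636 = -71/27533 - 3441/1606 = -8623189/4019818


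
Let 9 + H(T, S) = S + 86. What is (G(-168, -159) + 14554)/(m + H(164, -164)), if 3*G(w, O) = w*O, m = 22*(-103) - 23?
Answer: -11729/1188 ≈ -9.8729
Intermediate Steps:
H(T, S) = 77 + S (H(T, S) = -9 + (S + 86) = -9 + (86 + S) = 77 + S)
m = -2289 (m = -2266 - 23 = -2289)
G(w, O) = O*w/3 (G(w, O) = (w*O)/3 = (O*w)/3 = O*w/3)
(G(-168, -159) + 14554)/(m + H(164, -164)) = ((⅓)*(-159)*(-168) + 14554)/(-2289 + (77 - 164)) = (8904 + 14554)/(-2289 - 87) = 23458/(-2376) = 23458*(-1/2376) = -11729/1188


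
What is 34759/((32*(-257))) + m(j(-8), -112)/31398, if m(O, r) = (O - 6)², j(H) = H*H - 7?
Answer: -178328743/43036192 ≈ -4.1437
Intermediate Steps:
j(H) = -7 + H² (j(H) = H² - 7 = -7 + H²)
m(O, r) = (-6 + O)²
34759/((32*(-257))) + m(j(-8), -112)/31398 = 34759/((32*(-257))) + (-6 + (-7 + (-8)²))²/31398 = 34759/(-8224) + (-6 + (-7 + 64))²*(1/31398) = 34759*(-1/8224) + (-6 + 57)²*(1/31398) = -34759/8224 + 51²*(1/31398) = -34759/8224 + 2601*(1/31398) = -34759/8224 + 867/10466 = -178328743/43036192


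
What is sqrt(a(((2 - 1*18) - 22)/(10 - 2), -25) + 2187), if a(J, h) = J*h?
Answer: sqrt(9223)/2 ≈ 48.018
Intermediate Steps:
sqrt(a(((2 - 1*18) - 22)/(10 - 2), -25) + 2187) = sqrt((((2 - 1*18) - 22)/(10 - 2))*(-25) + 2187) = sqrt((((2 - 18) - 22)/8)*(-25) + 2187) = sqrt(((-16 - 22)*(1/8))*(-25) + 2187) = sqrt(-38*1/8*(-25) + 2187) = sqrt(-19/4*(-25) + 2187) = sqrt(475/4 + 2187) = sqrt(9223/4) = sqrt(9223)/2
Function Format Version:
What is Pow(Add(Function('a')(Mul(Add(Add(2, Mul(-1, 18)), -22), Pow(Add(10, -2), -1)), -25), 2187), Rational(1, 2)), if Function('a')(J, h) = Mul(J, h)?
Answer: Mul(Rational(1, 2), Pow(9223, Rational(1, 2))) ≈ 48.018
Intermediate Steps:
Pow(Add(Function('a')(Mul(Add(Add(2, Mul(-1, 18)), -22), Pow(Add(10, -2), -1)), -25), 2187), Rational(1, 2)) = Pow(Add(Mul(Mul(Add(Add(2, Mul(-1, 18)), -22), Pow(Add(10, -2), -1)), -25), 2187), Rational(1, 2)) = Pow(Add(Mul(Mul(Add(Add(2, -18), -22), Pow(8, -1)), -25), 2187), Rational(1, 2)) = Pow(Add(Mul(Mul(Add(-16, -22), Rational(1, 8)), -25), 2187), Rational(1, 2)) = Pow(Add(Mul(Mul(-38, Rational(1, 8)), -25), 2187), Rational(1, 2)) = Pow(Add(Mul(Rational(-19, 4), -25), 2187), Rational(1, 2)) = Pow(Add(Rational(475, 4), 2187), Rational(1, 2)) = Pow(Rational(9223, 4), Rational(1, 2)) = Mul(Rational(1, 2), Pow(9223, Rational(1, 2)))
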